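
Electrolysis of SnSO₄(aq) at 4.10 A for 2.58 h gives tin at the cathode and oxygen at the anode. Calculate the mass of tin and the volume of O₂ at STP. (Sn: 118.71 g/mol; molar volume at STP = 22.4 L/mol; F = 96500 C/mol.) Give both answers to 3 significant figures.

Q = 4.10 × 9288 = 38080 C; n(e⁻) = 38080 / 96500 = 0.3946 mol
Cathode: Sn²⁺ + 2e⁻ → Sn → n(Sn) = 0.3946/2 = 0.1973 mol → 23.4 g
Anode: 2H₂O → O₂ + 4H⁺ + 4e⁻ → n(O₂) = 0.3946/4 = 0.09865 mol → 2.21 L

23.4 g Sn; 2.21 L O₂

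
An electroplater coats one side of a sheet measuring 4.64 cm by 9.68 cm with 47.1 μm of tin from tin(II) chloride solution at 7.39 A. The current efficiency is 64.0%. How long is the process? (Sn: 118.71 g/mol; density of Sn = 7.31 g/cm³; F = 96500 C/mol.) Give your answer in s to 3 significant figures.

Plated area = 4.64 × 9.68 = 44.92 cm²
Volume = 44.92 × 47.1×10⁻⁴ cm = 0.2116 cm³
m(Sn) = 0.2116 × 7.31 = 1.547 g
n(Sn) = 1.547 / 118.71 = 0.01303 mol; n(e⁻) = 2 × 0.01303 = 0.02606 mol
Q = 0.02606 × 96500 / 0.640 = 3929 C
t = 3929 / 7.39 = 531.7 s

532 s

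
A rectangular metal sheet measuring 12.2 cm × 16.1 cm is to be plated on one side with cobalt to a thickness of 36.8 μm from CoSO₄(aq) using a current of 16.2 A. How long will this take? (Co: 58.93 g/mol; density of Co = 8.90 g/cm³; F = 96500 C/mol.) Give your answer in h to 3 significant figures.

0.361 h

Plated area = 12.2 × 16.1 = 196.4 cm²
Volume = 196.4 × 36.8×10⁻⁴ cm = 0.7228 cm³
m(Co) = 0.7228 × 8.90 = 6.433 g
n(Co) = 6.433 / 58.93 = 0.1092 mol; n(e⁻) = 2 × 0.1092 = 0.2184 mol
Q = 0.2184 × 96500 = 21080 C
t = 21080 / 16.2 = 1301 s = 0.361 h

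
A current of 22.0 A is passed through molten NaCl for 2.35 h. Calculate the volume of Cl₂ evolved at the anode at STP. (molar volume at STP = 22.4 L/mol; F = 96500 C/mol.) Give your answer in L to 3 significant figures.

21.6 L

Q = It = 22.0 × 8460 = 1.861×10^5 C
n(e⁻) = Q/F = 1.861×10^5/96500 = 1.928 mol
2Cl⁻ → Cl₂ + 2e⁻, so n(Cl₂) = 1.928 / 2 = 0.9640 mol
V = 0.9640 × 22.4 = 21.59 L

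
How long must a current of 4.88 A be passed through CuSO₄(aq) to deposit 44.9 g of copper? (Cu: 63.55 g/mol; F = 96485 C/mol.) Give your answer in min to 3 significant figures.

466 min

n(Cu) = 44.9 / 63.55 = 0.7065 mol
Cu²⁺ + 2e⁻ → Cu, so n(e⁻) = 2 × 0.7065 = 1.413 mol
Q = 1.413 × 96485 = 1.363×10^5 C
t = Q / I = 1.363×10^5 / 4.88 = 27930 s = 466 min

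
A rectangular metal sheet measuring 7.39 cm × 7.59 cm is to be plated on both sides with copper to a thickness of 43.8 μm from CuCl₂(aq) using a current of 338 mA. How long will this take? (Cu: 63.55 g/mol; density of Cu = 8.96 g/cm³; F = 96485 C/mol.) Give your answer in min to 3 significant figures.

659 min

Plated area = 2 × 7.39 × 7.59 = 112.2 cm²
Volume = 112.2 × 43.8×10⁻⁴ cm = 0.4914 cm³
m(Cu) = 0.4914 × 8.96 = 4.403 g
n(Cu) = 4.403 / 63.55 = 0.06928 mol; n(e⁻) = 2 × 0.06928 = 0.1386 mol
Q = 0.1386 × 96485 = 13370 C
t = 13370 / 0.338 = 39560 s = 659 min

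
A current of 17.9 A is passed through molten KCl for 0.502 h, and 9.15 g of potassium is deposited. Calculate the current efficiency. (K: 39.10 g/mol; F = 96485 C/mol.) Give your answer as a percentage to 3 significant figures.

Q = 17.9 × 1807.2 = 32350 C
n(e⁻) = 32350 / 96485 = 0.3353 mol
K⁺ + e⁻ → K, so theoretical n(K) = 0.3353 mol → 13.11 g
Efficiency = 9.15 / 13.11 = 0.6979 = 69.8%

69.8%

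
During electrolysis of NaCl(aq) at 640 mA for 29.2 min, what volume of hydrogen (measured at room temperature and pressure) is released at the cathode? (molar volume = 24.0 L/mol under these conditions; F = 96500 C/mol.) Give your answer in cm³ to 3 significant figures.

139 cm³

Q = 0.640 A × 1752 s = 1121 C
Moles of electrons = 1121 / 96500 = 0.01162 mol
2H⁺ + 2e⁻ → H₂, so n(H₂) = 0.01162 / 2 = 0.005810 mol
V = 0.005810 × 24.0 = 0.1394 L
= 139 cm³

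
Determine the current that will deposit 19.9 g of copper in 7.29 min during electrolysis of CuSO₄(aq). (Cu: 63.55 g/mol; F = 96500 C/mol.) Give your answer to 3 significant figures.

n(Cu) = 19.9 / 63.55 = 0.3131 mol
Cu²⁺ + 2e⁻ → Cu, so n(e⁻) = 2 × 0.3131 = 0.6262 mol
Q = 0.6262 × 96500 = 60430 C
I = Q / t = 60430 / 437.4 s = 138 A

138 A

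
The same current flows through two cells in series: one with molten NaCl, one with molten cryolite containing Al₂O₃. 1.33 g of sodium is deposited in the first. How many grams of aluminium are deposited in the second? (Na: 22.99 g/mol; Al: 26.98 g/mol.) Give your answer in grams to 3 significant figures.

0.520 g

n(Na) = 1.33 / 22.99 = 0.05785 mol
Na⁺ + e⁻ → Na, so n(e⁻) = 0.05785 mol
Same current for the same time ⇒ same n(e⁻) = 0.05785 mol in both cells.
Al³⁺ + 3e⁻ → Al, so n(Al) = 0.05785 / 3 = 0.01928 mol
m(Al) = 0.01928 × 26.98 = 0.520 g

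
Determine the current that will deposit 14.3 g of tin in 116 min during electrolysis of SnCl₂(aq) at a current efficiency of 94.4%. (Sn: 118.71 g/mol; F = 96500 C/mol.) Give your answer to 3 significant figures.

n(Sn) = 14.3 / 118.71 = 0.1205 mol
Sn²⁺ + 2e⁻ → Sn, so n(e⁻) = 2 × 0.1205 = 0.2410 mol
Q = 0.2410 × 96500 / 0.944 = 24640 C
I = Q / t = 24640 / 6960 s = 3.54 A

3.54 A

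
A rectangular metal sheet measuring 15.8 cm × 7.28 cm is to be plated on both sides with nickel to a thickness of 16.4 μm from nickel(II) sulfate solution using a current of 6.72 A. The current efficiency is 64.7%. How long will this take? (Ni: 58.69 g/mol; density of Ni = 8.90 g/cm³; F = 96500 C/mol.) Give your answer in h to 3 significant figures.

Plated area = 2 × 15.8 × 7.28 = 230.0 cm²
Volume = 230.0 × 16.4×10⁻⁴ cm = 0.3772 cm³
m(Ni) = 0.3772 × 8.90 = 3.357 g
n(Ni) = 3.357 / 58.69 = 0.05720 mol; n(e⁻) = 2 × 0.05720 = 0.1144 mol
Q = 0.1144 × 96500 / 0.647 = 17060 C
t = 17060 / 6.72 = 2539 s = 0.705 h

0.705 h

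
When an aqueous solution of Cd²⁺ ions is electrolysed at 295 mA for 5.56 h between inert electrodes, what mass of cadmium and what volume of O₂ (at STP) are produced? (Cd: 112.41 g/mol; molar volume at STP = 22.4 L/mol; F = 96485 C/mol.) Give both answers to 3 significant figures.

3.44 g Cd; 0.343 L O₂

Q = 0.295 × 20016 = 5905 C; n(e⁻) = 5905 / 96485 = 0.06120 mol
Cathode: Cd²⁺ + 2e⁻ → Cd → n(Cd) = 0.06120/2 = 0.03060 mol → 3.44 g
Anode: 2H₂O → O₂ + 4H⁺ + 4e⁻ → n(O₂) = 0.06120/4 = 0.01530 mol → 0.343 L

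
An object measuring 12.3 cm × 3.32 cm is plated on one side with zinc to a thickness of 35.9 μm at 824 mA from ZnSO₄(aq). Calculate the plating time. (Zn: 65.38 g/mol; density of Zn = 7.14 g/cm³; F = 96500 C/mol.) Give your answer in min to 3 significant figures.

Plated area = 12.3 × 3.32 = 40.84 cm²
Volume = 40.84 × 35.9×10⁻⁴ cm = 0.1466 cm³
m(Zn) = 0.1466 × 7.14 = 1.047 g
n(Zn) = 1.047 / 65.38 = 0.01601 mol; n(e⁻) = 2 × 0.01601 = 0.03202 mol
Q = 0.03202 × 96500 = 3090 C
t = 3090 / 0.824 = 3750 s = 62.5 min

62.5 min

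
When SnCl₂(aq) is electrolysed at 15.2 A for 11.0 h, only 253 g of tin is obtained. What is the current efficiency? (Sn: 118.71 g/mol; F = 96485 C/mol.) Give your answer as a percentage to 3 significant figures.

Q = 15.2 × 39600 = 6.019×10^5 C
n(e⁻) = 6.019×10^5 / 96485 = 6.238 mol
Sn²⁺ + 2e⁻ → Sn, so theoretical n(Sn) = 3.119 mol → 370.3 g
Efficiency = 253 / 370.3 = 0.6832 = 68.3%

68.3%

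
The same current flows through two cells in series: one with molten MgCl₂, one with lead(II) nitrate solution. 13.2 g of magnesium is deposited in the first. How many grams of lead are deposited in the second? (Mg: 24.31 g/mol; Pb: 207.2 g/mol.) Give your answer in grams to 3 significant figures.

113 g

n(Mg) = 13.2 / 24.31 = 0.5430 mol
Mg²⁺ + 2e⁻ → Mg, so n(e⁻) = 2 × 0.5430 = 1.086 mol
In series, the same 1.086 mol of electrons flows through the second cell.
Pb²⁺ + 2e⁻ → Pb, so n(Pb) = 1.086 / 2 = 0.5430 mol
m(Pb) = 0.5430 × 207.2 = 113 g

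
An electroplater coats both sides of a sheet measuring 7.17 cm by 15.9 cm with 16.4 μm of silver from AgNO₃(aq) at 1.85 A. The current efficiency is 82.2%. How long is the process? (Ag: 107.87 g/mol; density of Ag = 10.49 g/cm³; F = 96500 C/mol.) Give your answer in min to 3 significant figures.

Plated area = 2 × 7.17 × 15.9 = 228.0 cm²
Volume = 228.0 × 16.4×10⁻⁴ cm = 0.3739 cm³
m(Ag) = 0.3739 × 10.49 = 3.922 g
n(Ag) = 3.922 / 107.87 = 0.03636 mol; n(e⁻) = 0.03636 mol
Q = 0.03636 × 96500 / 0.822 = 4269 C
t = 4269 / 1.85 = 2308 s = 38.5 min

38.5 min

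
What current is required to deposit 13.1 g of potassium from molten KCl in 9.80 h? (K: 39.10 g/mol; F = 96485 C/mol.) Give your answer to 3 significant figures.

0.916 A

n(K) = 13.1 / 39.10 = 0.3350 mol
K⁺ + e⁻ → K, so n(e⁻) = 0.3350 mol
Q = 0.3350 × 96485 = 32320 C
I = Q / t = 32320 / 35280 s = 0.916 A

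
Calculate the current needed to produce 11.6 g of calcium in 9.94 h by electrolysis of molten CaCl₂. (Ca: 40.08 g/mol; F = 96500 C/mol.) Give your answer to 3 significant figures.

n(Ca) = 11.6 / 40.08 = 0.2894 mol
Ca²⁺ + 2e⁻ → Ca, so n(e⁻) = 2 × 0.2894 = 0.5788 mol
Q = 0.5788 × 96500 = 55850 C
I = Q / t = 55850 / 35784 s = 1.56 A

1.56 A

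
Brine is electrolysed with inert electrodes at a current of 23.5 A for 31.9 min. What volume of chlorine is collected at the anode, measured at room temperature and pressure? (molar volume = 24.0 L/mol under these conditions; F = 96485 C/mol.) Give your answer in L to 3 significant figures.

5.59 L

Q = 23.5 A × 1914 s = 44980 C
n(e⁻) = 44980 / 96485 = 0.4662 mol
2Cl⁻ → Cl₂ + 2e⁻, so n(Cl₂) = 0.4662 / 2 = 0.2331 mol
V = 0.2331 × 24.0 = 5.594 L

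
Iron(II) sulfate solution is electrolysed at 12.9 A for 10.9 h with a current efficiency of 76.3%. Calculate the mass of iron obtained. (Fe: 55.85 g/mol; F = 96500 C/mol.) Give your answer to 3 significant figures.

Q = 12.9 × 39240 = 5.062×10^5 C
n(e⁻) = 5.062×10^5 / 96500 = 5.246 mol
Fe²⁺ + 2e⁻ → Fe, so theoretical m(Fe) = 2.623 × 55.85 = 146.5 g
Actual mass = 76.3% × 146.5 = 112 g

112 g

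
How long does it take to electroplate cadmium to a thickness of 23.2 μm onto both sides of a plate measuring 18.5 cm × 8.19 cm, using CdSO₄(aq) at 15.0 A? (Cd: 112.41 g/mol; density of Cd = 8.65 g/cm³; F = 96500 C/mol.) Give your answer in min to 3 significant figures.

11.6 min

Plated area = 2 × 18.5 × 8.19 = 303.0 cm²
Volume = 303.0 × 23.2×10⁻⁴ cm = 0.7030 cm³
m(Cd) = 0.7030 × 8.65 = 6.081 g
n(Cd) = 6.081 / 112.41 = 0.05410 mol; n(e⁻) = 2 × 0.05410 = 0.1082 mol
Q = 0.1082 × 96500 = 10440 C
t = 10440 / 15.0 = 696.0 s = 11.6 min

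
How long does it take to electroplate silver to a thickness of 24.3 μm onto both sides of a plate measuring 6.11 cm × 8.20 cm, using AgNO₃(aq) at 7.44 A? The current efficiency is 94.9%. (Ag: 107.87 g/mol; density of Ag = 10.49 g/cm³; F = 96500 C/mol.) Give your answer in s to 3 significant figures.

324 s

Plated area = 2 × 6.11 × 8.20 = 100.2 cm²
Volume = 100.2 × 24.3×10⁻⁴ cm = 0.2435 cm³
m(Ag) = 0.2435 × 10.49 = 2.554 g
n(Ag) = 2.554 / 107.87 = 0.02368 mol; n(e⁻) = 0.02368 mol
Q = 0.02368 × 96500 / 0.949 = 2408 C
t = 2408 / 7.44 = 323.7 s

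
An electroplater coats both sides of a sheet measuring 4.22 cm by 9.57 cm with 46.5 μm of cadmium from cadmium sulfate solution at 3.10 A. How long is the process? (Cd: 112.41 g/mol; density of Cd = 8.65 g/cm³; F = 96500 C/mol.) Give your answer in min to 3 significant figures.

30.0 min

Plated area = 2 × 4.22 × 9.57 = 80.77 cm²
Volume = 80.77 × 46.5×10⁻⁴ cm = 0.3756 cm³
m(Cd) = 0.3756 × 8.65 = 3.249 g
n(Cd) = 3.249 / 112.41 = 0.02890 mol; n(e⁻) = 2 × 0.02890 = 0.05780 mol
Q = 0.05780 × 96500 = 5578 C
t = 5578 / 3.10 = 1799 s = 30.0 min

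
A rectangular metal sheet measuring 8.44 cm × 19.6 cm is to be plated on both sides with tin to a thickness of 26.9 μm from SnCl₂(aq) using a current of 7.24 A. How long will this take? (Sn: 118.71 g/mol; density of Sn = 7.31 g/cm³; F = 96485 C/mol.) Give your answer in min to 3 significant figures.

24.3 min

Plated area = 2 × 8.44 × 19.6 = 330.8 cm²
Volume = 330.8 × 26.9×10⁻⁴ cm = 0.8899 cm³
m(Sn) = 0.8899 × 7.31 = 6.505 g
n(Sn) = 6.505 / 118.71 = 0.05480 mol; n(e⁻) = 2 × 0.05480 = 0.1096 mol
Q = 0.1096 × 96485 = 10570 C
t = 10570 / 7.24 = 1460 s = 24.3 min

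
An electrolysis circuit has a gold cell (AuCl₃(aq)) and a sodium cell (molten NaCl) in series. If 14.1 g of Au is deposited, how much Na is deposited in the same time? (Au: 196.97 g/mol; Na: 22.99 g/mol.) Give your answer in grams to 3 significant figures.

4.94 g

n(Au) = 14.1 / 196.97 = 0.07158 mol
Au³⁺ + 3e⁻ → Au, so n(e⁻) = 3 × 0.07158 = 0.2147 mol
In series, the same 0.2147 mol of electrons flows through the second cell.
Na⁺ + e⁻ → Na, so n(Na) = 0.2147 mol
m(Na) = 0.2147 × 22.99 = 4.94 g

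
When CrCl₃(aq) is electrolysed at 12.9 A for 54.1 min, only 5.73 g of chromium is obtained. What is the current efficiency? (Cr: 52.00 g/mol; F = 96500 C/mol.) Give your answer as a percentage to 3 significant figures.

Q = 12.9 × 3246 = 41870 C
n(e⁻) = 41870 / 96500 = 0.4339 mol
Cr³⁺ + 3e⁻ → Cr, so theoretical n(Cr) = 0.1446 mol → 7.519 g
Efficiency = 5.73 / 7.519 = 0.7621 = 76.2%

76.2%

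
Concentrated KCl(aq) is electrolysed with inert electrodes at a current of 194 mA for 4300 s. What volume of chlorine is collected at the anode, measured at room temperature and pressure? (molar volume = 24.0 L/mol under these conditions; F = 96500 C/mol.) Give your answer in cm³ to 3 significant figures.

104 cm³

Q = 0.194 A × 4300 s = 834.2 C
n(e⁻) = Q/F = 834.2/96500 = 0.008645 mol
2Cl⁻ → Cl₂ + 2e⁻, so n(Cl₂) = 0.008645 / 2 = 0.004323 mol
V = 0.004323 × 24.0 = 0.1038 L
= 104 cm³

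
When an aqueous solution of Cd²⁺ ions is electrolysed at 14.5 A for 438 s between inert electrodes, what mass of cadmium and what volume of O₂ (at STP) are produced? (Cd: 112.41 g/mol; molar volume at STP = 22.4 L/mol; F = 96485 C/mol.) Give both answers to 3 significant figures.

3.70 g Cd; 0.369 L O₂

Q = 14.5 × 438 = 6351 C; n(e⁻) = 6351 / 96485 = 0.06582 mol
Cathode: Cd²⁺ + 2e⁻ → Cd → n(Cd) = 0.06582/2 = 0.03291 mol → 3.70 g
Anode: 2H₂O → O₂ + 4H⁺ + 4e⁻ → n(O₂) = 0.06582/4 = 0.01646 mol → 0.369 L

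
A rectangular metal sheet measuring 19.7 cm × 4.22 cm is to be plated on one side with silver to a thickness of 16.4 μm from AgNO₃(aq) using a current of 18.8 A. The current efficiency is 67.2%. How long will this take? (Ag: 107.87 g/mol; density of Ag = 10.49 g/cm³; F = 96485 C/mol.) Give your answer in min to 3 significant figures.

1.69 min

Plated area = 19.7 × 4.22 = 83.13 cm²
Volume = 83.13 × 16.4×10⁻⁴ cm = 0.1363 cm³
m(Ag) = 0.1363 × 10.49 = 1.430 g
n(Ag) = 1.430 / 107.87 = 0.01326 mol; n(e⁻) = 0.01326 mol
Q = 0.01326 × 96485 / 0.672 = 1904 C
t = 1904 / 18.8 = 101.3 s = 1.69 min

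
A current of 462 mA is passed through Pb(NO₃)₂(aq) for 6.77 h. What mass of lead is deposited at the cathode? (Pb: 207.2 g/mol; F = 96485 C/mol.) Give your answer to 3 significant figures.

12.1 g

Q = It = 0.462 × 24372 = 11260 C
Moles of electrons = 11260 / 96485 = 0.1167 mol
Pb²⁺ + 2e⁻ → Pb, so n(Pb) = 0.1167 / 2 = 0.05835 mol
m = 0.05835 × 207.2 = 12.1 g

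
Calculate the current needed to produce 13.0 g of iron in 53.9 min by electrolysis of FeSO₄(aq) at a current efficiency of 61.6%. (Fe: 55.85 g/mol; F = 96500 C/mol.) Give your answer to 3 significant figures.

n(Fe) = 13.0 / 55.85 = 0.2328 mol
Fe²⁺ + 2e⁻ → Fe, so n(e⁻) = 2 × 0.2328 = 0.4656 mol
Q = 0.4656 × 96500 / 0.616 = 72940 C
I = Q / t = 72940 / 3234 s = 22.6 A

22.6 A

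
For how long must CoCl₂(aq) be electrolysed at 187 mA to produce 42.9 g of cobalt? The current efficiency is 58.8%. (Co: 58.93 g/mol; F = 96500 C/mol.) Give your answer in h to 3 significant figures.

n(Co) = 42.9 / 58.93 = 0.7280 mol
Co²⁺ + 2e⁻ → Co, so n(e⁻) = 2 × 0.7280 = 1.456 mol
Q = 1.456 × 96500 / 0.588 = 2.390×10^5 C
t = Q / I = 2.390×10^5 / 0.187 = 1.278×10^6 s = 355 h

355 h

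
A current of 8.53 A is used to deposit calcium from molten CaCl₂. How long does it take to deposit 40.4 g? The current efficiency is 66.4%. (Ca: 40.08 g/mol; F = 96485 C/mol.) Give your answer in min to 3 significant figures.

n(Ca) = 40.4 / 40.08 = 1.008 mol
Ca²⁺ + 2e⁻ → Ca, so n(e⁻) = 2 × 1.008 = 2.016 mol
Q = 2.016 × 96485 / 0.664 = 2.929×10^5 C
t = Q / I = 2.929×10^5 / 8.53 = 34340 s = 572 min

572 min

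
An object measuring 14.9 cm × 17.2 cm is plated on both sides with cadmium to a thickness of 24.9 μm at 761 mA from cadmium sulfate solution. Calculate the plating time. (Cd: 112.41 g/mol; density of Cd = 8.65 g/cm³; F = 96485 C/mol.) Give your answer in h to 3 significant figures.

6.92 h

Plated area = 2 × 14.9 × 17.2 = 512.6 cm²
Volume = 512.6 × 24.9×10⁻⁴ cm = 1.276 cm³
m(Cd) = 1.276 × 8.65 = 11.04 g
n(Cd) = 11.04 / 112.41 = 0.09821 mol; n(e⁻) = 2 × 0.09821 = 0.1964 mol
Q = 0.1964 × 96485 = 18950 C
t = 18950 / 0.761 = 24900 s = 6.92 h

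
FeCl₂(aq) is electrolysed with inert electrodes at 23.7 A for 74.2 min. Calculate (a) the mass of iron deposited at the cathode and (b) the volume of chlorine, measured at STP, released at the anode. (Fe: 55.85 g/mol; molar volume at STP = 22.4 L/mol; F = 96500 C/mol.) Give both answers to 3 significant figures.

Q = 23.7 × 4452 = 1.055×10^5 C; n(e⁻) = 1.055×10^5 / 96500 = 1.093 mol
Cathode: Fe²⁺ + 2e⁻ → Fe → n(Fe) = 1.093/2 = 0.5465 mol → 30.5 g
Anode: 2Cl⁻ → Cl₂ + 2e⁻ → n(Cl₂) = 1.093/2 = 0.5465 mol → 12.2 L

30.5 g Fe; 12.2 L Cl₂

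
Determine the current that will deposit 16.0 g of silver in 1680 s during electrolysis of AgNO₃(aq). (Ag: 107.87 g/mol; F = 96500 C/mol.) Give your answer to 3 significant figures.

n(Ag) = 16.0 / 107.87 = 0.1483 mol
Ag⁺ + e⁻ → Ag, so n(e⁻) = 0.1483 mol
Q = 0.1483 × 96500 = 14310 C
I = Q / t = 14310 / 1680 s = 8.52 A

8.52 A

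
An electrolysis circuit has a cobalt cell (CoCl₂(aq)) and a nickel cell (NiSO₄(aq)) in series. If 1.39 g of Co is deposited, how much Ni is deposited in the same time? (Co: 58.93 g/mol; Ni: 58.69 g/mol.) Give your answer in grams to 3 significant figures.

1.38 g

n(Co) = 1.39 / 58.93 = 0.02359 mol
Co²⁺ + 2e⁻ → Co, so n(e⁻) = 2 × 0.02359 = 0.04718 mol
In series, the same 0.04718 mol of electrons flows through the second cell.
Ni²⁺ + 2e⁻ → Ni, so n(Ni) = 0.04718 / 2 = 0.02359 mol
m(Ni) = 0.02359 × 58.69 = 1.38 g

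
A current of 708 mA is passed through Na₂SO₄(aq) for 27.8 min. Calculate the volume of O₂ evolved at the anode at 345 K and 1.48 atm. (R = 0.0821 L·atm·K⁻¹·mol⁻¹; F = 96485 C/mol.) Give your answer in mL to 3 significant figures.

Charge passed = 0.708 × 1668 = 1181 C
Moles of electrons = 1181 / 96485 = 0.01224 mol
2H₂O → O₂ + 4H⁺ + 4e⁻, so n(O₂) = 0.01224 / 4 = 0.003060 mol
V = nRT/P = 0.003060 × 0.0821 × 345 / 1.48 = 0.05856 L
= 58.6 mL

58.6 mL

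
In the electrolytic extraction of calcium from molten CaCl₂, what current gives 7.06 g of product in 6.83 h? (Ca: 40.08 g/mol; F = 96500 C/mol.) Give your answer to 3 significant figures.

1.38 A

n(Ca) = 7.06 / 40.08 = 0.1761 mol
Ca²⁺ + 2e⁻ → Ca, so n(e⁻) = 2 × 0.1761 = 0.3522 mol
Q = 0.3522 × 96500 = 33990 C
I = Q / t = 33990 / 24588 s = 1.38 A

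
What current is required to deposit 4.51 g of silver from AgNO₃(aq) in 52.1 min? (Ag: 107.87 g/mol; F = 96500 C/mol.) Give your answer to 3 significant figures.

n(Ag) = 4.51 / 107.87 = 0.04181 mol
Ag⁺ + e⁻ → Ag, so n(e⁻) = 0.04181 mol
Q = 0.04181 × 96500 = 4035 C
I = Q / t = 4035 / 3126 s = 1.29 A

1.29 A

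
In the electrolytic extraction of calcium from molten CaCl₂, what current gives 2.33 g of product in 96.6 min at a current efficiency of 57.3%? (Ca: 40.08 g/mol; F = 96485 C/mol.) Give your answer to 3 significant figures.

3.38 A

n(Ca) = 2.33 / 40.08 = 0.05813 mol
Ca²⁺ + 2e⁻ → Ca, so n(e⁻) = 2 × 0.05813 = 0.1163 mol
Q = 0.1163 × 96485 / 0.573 = 19580 C
I = Q / t = 19580 / 5796 s = 3.38 A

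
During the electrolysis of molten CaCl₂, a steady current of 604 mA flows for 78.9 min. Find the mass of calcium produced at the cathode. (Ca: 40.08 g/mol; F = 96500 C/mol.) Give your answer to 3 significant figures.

0.594 g

Q = 0.604 A × 4734 s = 2859 C
n(e⁻) = Q/F = 2859/96500 = 0.02963 mol
Ca²⁺ + 2e⁻ → Ca, so n(Ca) = 0.02963 / 2 = 0.01482 mol
m = 0.01482 × 40.08 = 0.594 g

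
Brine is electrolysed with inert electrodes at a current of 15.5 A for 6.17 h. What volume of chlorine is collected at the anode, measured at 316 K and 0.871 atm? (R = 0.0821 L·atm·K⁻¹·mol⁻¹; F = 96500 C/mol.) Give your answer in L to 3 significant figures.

Q = 15.5 A × 22212 s = 3.443×10^5 C
n(e⁻) = 3.443×10^5 / 96500 = 3.568 mol
2Cl⁻ → Cl₂ + 2e⁻, so n(Cl₂) = 3.568 / 2 = 1.784 mol
V = nRT/P = 1.784 × 0.0821 × 316 / 0.871 = 53.14 L

53.1 L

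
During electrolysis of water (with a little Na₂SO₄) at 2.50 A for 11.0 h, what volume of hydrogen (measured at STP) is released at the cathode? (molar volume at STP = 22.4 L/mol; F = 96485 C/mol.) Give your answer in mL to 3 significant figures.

Charge passed = 2.50 × 39600 = 99000 C
n(e⁻) = Q/F = 99000/96485 = 1.026 mol
2H⁺ + 2e⁻ → H₂, so n(H₂) = 1.026 / 2 = 0.5130 mol
V = 0.5130 × 22.4 = 11.49 L
= 11500 mL

11500 mL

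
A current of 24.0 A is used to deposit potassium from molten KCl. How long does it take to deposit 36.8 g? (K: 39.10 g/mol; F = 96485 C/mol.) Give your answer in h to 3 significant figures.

n(K) = 36.8 / 39.10 = 0.9412 mol
K⁺ + e⁻ → K, so n(e⁻) = 0.9412 mol
Q = 0.9412 × 96485 = 90810 C
t = Q / I = 90810 / 24.0 = 3784 s = 1.05 h

1.05 h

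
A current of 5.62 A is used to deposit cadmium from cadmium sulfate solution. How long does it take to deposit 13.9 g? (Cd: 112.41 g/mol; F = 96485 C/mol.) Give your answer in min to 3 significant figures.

n(Cd) = 13.9 / 112.41 = 0.1237 mol
Cd²⁺ + 2e⁻ → Cd, so n(e⁻) = 2 × 0.1237 = 0.2474 mol
Q = 0.2474 × 96485 = 23870 C
t = Q / I = 23870 / 5.62 = 4247 s = 70.8 min

70.8 min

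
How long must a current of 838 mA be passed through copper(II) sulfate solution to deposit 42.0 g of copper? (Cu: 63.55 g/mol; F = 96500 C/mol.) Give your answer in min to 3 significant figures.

n(Cu) = 42.0 / 63.55 = 0.6609 mol
Cu²⁺ + 2e⁻ → Cu, so n(e⁻) = 2 × 0.6609 = 1.322 mol
Q = 1.322 × 96500 = 1.276×10^5 C
t = Q / I = 1.276×10^5 / 0.838 = 1.523×10^5 s = 2540 min

2540 min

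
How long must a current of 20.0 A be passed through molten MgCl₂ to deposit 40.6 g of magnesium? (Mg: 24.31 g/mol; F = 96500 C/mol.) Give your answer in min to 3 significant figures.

269 min

n(Mg) = 40.6 / 24.31 = 1.670 mol
Mg²⁺ + 2e⁻ → Mg, so n(e⁻) = 2 × 1.670 = 3.340 mol
Q = 3.340 × 96500 = 3.223×10^5 C
t = Q / I = 3.223×10^5 / 20.0 = 16120 s = 269 min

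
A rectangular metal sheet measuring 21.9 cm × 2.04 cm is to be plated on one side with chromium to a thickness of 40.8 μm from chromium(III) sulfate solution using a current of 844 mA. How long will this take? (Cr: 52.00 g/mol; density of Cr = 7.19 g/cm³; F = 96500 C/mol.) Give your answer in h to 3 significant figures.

2.40 h

Plated area = 21.9 × 2.04 = 44.68 cm²
Volume = 44.68 × 40.8×10⁻⁴ cm = 0.1823 cm³
m(Cr) = 0.1823 × 7.19 = 1.311 g
n(Cr) = 1.311 / 52.00 = 0.02521 mol; n(e⁻) = 3 × 0.02521 = 0.07563 mol
Q = 0.07563 × 96500 = 7298 C
t = 7298 / 0.844 = 8647 s = 2.40 h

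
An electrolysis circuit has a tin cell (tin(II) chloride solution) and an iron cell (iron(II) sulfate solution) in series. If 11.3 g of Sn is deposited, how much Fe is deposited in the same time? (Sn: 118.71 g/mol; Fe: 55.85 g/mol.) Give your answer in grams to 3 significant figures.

5.32 g

n(Sn) = 11.3 / 118.71 = 0.09519 mol
Sn²⁺ + 2e⁻ → Sn, so n(e⁻) = 2 × 0.09519 = 0.1904 mol
Since the cells are in series, n(e⁻) in the Fe cell is also 0.1904 mol.
Fe²⁺ + 2e⁻ → Fe, so n(Fe) = 0.1904 / 2 = 0.09520 mol
m(Fe) = 0.09520 × 55.85 = 5.32 g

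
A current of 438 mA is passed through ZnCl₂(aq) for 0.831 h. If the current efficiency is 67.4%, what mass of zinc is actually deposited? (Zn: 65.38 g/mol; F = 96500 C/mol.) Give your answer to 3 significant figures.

Q = 0.438 × 2991.6 = 1310 C
n(e⁻) = 1310 / 96500 = 0.01358 mol
Zn²⁺ + 2e⁻ → Zn, so theoretical m(Zn) = 0.006790 × 65.38 = 0.4439 g
Actual mass = 67.4% × 0.4439 = 0.299 g

0.299 g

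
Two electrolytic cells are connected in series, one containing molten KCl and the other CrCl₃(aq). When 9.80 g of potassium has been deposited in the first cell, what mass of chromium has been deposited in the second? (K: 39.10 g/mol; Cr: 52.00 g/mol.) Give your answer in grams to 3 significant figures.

n(K) = 9.80 / 39.10 = 0.2506 mol
K⁺ + e⁻ → K, so n(e⁻) = 0.2506 mol
Same current for the same time ⇒ same n(e⁻) = 0.2506 mol in both cells.
Cr³⁺ + 3e⁻ → Cr, so n(Cr) = 0.2506 / 3 = 0.08353 mol
m(Cr) = 0.08353 × 52.00 = 4.34 g

4.34 g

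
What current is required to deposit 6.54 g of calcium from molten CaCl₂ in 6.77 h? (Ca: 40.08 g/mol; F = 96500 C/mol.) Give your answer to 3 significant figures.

n(Ca) = 6.54 / 40.08 = 0.1632 mol
Ca²⁺ + 2e⁻ → Ca, so n(e⁻) = 2 × 0.1632 = 0.3264 mol
Q = 0.3264 × 96500 = 31500 C
I = Q / t = 31500 / 24372 s = 1.29 A

1.29 A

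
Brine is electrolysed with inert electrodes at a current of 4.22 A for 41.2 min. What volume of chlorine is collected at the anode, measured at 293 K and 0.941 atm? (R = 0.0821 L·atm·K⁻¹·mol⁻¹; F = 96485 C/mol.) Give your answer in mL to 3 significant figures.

1380 mL

Q = 4.22 A × 2472 s = 10430 C
n(e⁻) = Q/F = 10430/96485 = 0.1081 mol
2Cl⁻ → Cl₂ + 2e⁻, so n(Cl₂) = 0.1081 / 2 = 0.05405 mol
V = nRT/P = 0.05405 × 0.0821 × 293 / 0.941 = 1.382 L
= 1380 mL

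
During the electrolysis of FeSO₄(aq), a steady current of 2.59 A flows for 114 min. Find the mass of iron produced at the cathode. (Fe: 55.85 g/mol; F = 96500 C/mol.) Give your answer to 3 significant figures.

Q = 2.59 A × 6840 s = 17720 C
n(e⁻) = 17720 / 96500 = 0.1836 mol
Fe²⁺ + 2e⁻ → Fe, so n(Fe) = 0.1836 / 2 = 0.09180 mol
m = 0.09180 × 55.85 = 5.13 g

5.13 g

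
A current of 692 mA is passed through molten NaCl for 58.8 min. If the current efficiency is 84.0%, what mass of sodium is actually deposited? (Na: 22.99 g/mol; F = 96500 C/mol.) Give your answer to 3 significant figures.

0.489 g

Q = 0.692 × 3528 = 2441 C
n(e⁻) = 2441 / 96500 = 0.02530 mol
Na⁺ + e⁻ → Na, so theoretical m(Na) = 0.02530 × 22.99 = 0.5816 g
Actual mass = 84.0% × 0.5816 = 0.489 g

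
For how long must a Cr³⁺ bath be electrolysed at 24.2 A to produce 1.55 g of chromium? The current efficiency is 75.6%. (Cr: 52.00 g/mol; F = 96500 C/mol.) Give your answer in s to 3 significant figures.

472 s

n(Cr) = 1.55 / 52.00 = 0.02981 mol
Cr³⁺ + 3e⁻ → Cr, so n(e⁻) = 3 × 0.02981 = 0.08943 mol
Q = 0.08943 × 96500 / 0.756 = 11420 C
t = Q / I = 11420 / 24.2 = 471.9 s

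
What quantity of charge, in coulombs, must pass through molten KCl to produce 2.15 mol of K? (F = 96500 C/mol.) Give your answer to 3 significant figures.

K⁺ + e⁻ → K, so n(e⁻) = 1 × 2.15 = 2.150 mol
Q = 2.150 × 96500 = 2.075×10^5 C

2.07×10^5 C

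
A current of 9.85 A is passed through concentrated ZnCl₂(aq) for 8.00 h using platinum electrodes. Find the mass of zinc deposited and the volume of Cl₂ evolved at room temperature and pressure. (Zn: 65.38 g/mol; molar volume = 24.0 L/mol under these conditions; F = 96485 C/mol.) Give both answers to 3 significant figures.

Q = 9.85 × 28800 = 2.837×10^5 C; n(e⁻) = 2.837×10^5 / 96485 = 2.940 mol
Cathode: Zn²⁺ + 2e⁻ → Zn → n(Zn) = 2.940/2 = 1.470 mol → 96.1 g
Anode: 2Cl⁻ → Cl₂ + 2e⁻ → n(Cl₂) = 2.940/2 = 1.470 mol → 35.3 L

96.1 g Zn; 35.3 L Cl₂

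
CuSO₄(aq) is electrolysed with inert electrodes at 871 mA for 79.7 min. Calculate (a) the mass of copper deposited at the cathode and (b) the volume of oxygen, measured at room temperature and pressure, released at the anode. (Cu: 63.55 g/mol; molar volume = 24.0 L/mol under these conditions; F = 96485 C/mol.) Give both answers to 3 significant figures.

1.37 g Cu; 0.259 L O₂

Q = 0.871 × 4782 = 4165 C; n(e⁻) = 4165 / 96485 = 0.04317 mol
Cathode: Cu²⁺ + 2e⁻ → Cu → n(Cu) = 0.04317/2 = 0.02159 mol → 1.37 g
Anode: 2H₂O → O₂ + 4H⁺ + 4e⁻ → n(O₂) = 0.04317/4 = 0.01079 mol → 0.259 L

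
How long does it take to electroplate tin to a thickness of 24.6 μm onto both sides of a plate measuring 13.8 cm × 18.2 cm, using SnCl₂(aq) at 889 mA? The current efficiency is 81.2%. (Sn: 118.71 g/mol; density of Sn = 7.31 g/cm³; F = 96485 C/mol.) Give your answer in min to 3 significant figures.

339 min

Plated area = 2 × 13.8 × 18.2 = 502.3 cm²
Volume = 502.3 × 24.6×10⁻⁴ cm = 1.236 cm³
m(Sn) = 1.236 × 7.31 = 9.035 g
n(Sn) = 9.035 / 118.71 = 0.07611 mol; n(e⁻) = 2 × 0.07611 = 0.1522 mol
Q = 0.1522 × 96485 / 0.812 = 18080 C
t = 18080 / 0.889 = 20340 s = 339 min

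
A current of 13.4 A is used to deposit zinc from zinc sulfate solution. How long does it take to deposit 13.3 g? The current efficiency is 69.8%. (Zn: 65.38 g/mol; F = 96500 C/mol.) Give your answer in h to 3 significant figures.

1.17 h

n(Zn) = 13.3 / 65.38 = 0.2034 mol
Zn²⁺ + 2e⁻ → Zn, so n(e⁻) = 2 × 0.2034 = 0.4068 mol
Q = 0.4068 × 96500 / 0.698 = 56240 C
t = Q / I = 56240 / 13.4 = 4197 s = 1.17 h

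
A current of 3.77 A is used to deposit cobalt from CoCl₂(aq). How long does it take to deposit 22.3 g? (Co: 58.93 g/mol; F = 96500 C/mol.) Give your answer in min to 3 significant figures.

n(Co) = 22.3 / 58.93 = 0.3784 mol
Co²⁺ + 2e⁻ → Co, so n(e⁻) = 2 × 0.3784 = 0.7568 mol
Q = 0.7568 × 96500 = 73030 C
t = Q / I = 73030 / 3.77 = 19370 s = 323 min

323 min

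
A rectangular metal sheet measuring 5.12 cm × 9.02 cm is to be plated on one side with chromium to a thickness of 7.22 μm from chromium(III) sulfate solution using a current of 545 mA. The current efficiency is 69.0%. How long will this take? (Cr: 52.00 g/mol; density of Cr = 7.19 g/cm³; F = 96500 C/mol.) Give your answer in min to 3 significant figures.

59.2 min

Plated area = 5.12 × 9.02 = 46.18 cm²
Volume = 46.18 × 7.22×10⁻⁴ cm = 0.03334 cm³
m(Cr) = 0.03334 × 7.19 = 0.2397 g
n(Cr) = 0.2397 / 52.00 = 0.004610 mol; n(e⁻) = 3 × 0.004610 = 0.01383 mol
Q = 0.01383 × 96500 / 0.690 = 1934 C
t = 1934 / 0.545 = 3549 s = 59.2 min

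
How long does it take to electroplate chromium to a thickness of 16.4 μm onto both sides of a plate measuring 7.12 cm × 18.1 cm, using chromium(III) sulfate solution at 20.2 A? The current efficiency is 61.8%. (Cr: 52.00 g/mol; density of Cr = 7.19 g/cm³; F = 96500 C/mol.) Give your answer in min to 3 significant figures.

22.6 min

Plated area = 2 × 7.12 × 18.1 = 257.7 cm²
Volume = 257.7 × 16.4×10⁻⁴ cm = 0.4226 cm³
m(Cr) = 0.4226 × 7.19 = 3.038 g
n(Cr) = 3.038 / 52.00 = 0.05842 mol; n(e⁻) = 3 × 0.05842 = 0.1753 mol
Q = 0.1753 × 96500 / 0.618 = 27370 C
t = 27370 / 20.2 = 1355 s = 22.6 min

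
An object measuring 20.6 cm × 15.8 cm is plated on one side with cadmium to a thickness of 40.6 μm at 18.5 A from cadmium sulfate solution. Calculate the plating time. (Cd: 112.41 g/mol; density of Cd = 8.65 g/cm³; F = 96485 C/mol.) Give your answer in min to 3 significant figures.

Plated area = 20.6 × 15.8 = 325.5 cm²
Volume = 325.5 × 40.6×10⁻⁴ cm = 1.322 cm³
m(Cd) = 1.322 × 8.65 = 11.44 g
n(Cd) = 11.44 / 112.41 = 0.1018 mol; n(e⁻) = 2 × 0.1018 = 0.2036 mol
Q = 0.2036 × 96485 = 19640 C
t = 19640 / 18.5 = 1062 s = 17.7 min

17.7 min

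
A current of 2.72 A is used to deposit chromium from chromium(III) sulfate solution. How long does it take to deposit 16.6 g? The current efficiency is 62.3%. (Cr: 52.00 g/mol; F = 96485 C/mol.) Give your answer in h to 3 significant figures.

15.1 h

n(Cr) = 16.6 / 52.00 = 0.3192 mol
Cr³⁺ + 3e⁻ → Cr, so n(e⁻) = 3 × 0.3192 = 0.9576 mol
Q = 0.9576 × 96485 / 0.623 = 1.483×10^5 C
t = Q / I = 1.483×10^5 / 2.72 = 54520 s = 15.1 h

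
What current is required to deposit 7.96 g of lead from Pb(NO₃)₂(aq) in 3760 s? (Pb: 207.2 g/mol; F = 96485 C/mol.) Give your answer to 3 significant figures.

n(Pb) = 7.96 / 207.2 = 0.03842 mol
Pb²⁺ + 2e⁻ → Pb, so n(e⁻) = 2 × 0.03842 = 0.07684 mol
Q = 0.07684 × 96485 = 7414 C
I = Q / t = 7414 / 3760 s = 1.97 A

1.97 A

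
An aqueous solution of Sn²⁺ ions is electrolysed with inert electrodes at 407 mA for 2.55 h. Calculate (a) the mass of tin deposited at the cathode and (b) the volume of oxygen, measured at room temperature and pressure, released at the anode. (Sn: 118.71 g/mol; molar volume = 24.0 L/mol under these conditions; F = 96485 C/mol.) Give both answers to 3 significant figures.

Q = 0.407 × 9180 = 3736 C; n(e⁻) = 3736 / 96485 = 0.03872 mol
Cathode: Sn²⁺ + 2e⁻ → Sn → n(Sn) = 0.03872/2 = 0.01936 mol → 2.30 g
Anode: 2H₂O → O₂ + 4H⁺ + 4e⁻ → n(O₂) = 0.03872/4 = 0.009680 mol → 0.232 L

2.30 g Sn; 0.232 L O₂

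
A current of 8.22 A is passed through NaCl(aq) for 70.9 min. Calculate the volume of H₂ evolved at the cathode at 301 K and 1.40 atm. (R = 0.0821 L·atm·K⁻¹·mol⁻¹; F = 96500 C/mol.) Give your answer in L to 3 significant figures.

3.20 L

Charge passed = 8.22 × 4254 = 34970 C
n(e⁻) = Q/F = 34970/96500 = 0.3624 mol
2H⁺ + 2e⁻ → H₂, so n(H₂) = 0.3624 / 2 = 0.1812 mol
V = nRT/P = 0.1812 × 0.0821 × 301 / 1.40 = 3.198 L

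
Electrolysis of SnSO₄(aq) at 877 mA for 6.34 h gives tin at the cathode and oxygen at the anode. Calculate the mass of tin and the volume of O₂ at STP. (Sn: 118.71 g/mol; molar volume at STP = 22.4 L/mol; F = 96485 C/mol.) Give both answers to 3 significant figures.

Q = 0.877 × 22824 = 20020 C; n(e⁻) = 20020 / 96485 = 0.2075 mol
Cathode: Sn²⁺ + 2e⁻ → Sn → n(Sn) = 0.2075/2 = 0.1038 mol → 12.3 g
Anode: 2H₂O → O₂ + 4H⁺ + 4e⁻ → n(O₂) = 0.2075/4 = 0.05188 mol → 1.16 L

12.3 g Sn; 1.16 L O₂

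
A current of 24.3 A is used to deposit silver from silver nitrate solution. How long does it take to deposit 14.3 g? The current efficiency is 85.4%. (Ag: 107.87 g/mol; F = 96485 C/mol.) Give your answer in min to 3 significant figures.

10.3 min

n(Ag) = 14.3 / 107.87 = 0.1326 mol
Ag⁺ + e⁻ → Ag, so n(e⁻) = 0.1326 mol
Q = 0.1326 × 96485 / 0.854 = 14980 C
t = Q / I = 14980 / 24.3 = 616.5 s = 10.3 min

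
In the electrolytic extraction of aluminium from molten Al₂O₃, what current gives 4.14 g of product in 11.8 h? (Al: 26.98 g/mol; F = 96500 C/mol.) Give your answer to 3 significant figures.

1.05 A

n(Al) = 4.14 / 26.98 = 0.1534 mol
Al³⁺ + 3e⁻ → Al, so n(e⁻) = 3 × 0.1534 = 0.4602 mol
Q = 0.4602 × 96500 = 44410 C
I = Q / t = 44410 / 42480 s = 1.05 A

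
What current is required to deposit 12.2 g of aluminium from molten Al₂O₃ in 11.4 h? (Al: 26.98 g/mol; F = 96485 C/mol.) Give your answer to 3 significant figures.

3.19 A

n(Al) = 12.2 / 26.98 = 0.4522 mol
Al³⁺ + 3e⁻ → Al, so n(e⁻) = 3 × 0.4522 = 1.357 mol
Q = 1.357 × 96485 = 1.309×10^5 C
I = Q / t = 1.309×10^5 / 41040 s = 3.19 A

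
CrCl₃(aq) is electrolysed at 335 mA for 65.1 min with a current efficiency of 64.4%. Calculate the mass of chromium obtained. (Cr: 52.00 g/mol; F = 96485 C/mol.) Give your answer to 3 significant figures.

Q = 0.335 × 3906 = 1309 C
n(e⁻) = 1309 / 96485 = 0.01357 mol
Cr³⁺ + 3e⁻ → Cr, so theoretical m(Cr) = 0.004523 × 52.00 = 0.2352 g
Actual mass = 64.4% × 0.2352 = 0.151 g

0.151 g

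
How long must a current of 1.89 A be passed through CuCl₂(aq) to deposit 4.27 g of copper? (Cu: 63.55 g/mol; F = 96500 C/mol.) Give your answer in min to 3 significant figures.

114 min

n(Cu) = 4.27 / 63.55 = 0.06719 mol
Cu²⁺ + 2e⁻ → Cu, so n(e⁻) = 2 × 0.06719 = 0.1344 mol
Q = 0.1344 × 96500 = 12970 C
t = Q / I = 12970 / 1.89 = 6862 s = 114 min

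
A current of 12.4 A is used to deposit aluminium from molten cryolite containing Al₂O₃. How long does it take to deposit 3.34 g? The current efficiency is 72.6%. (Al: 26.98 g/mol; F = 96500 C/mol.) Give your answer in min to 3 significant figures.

66.4 min

n(Al) = 3.34 / 26.98 = 0.1238 mol
Al³⁺ + 3e⁻ → Al, so n(e⁻) = 3 × 0.1238 = 0.3714 mol
Q = 0.3714 × 96500 / 0.726 = 49370 C
t = Q / I = 49370 / 12.4 = 3981 s = 66.4 min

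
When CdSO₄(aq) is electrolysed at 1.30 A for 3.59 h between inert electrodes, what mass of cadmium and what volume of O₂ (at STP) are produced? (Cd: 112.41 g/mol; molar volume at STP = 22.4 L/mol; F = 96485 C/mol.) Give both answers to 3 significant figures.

9.79 g Cd; 0.975 L O₂

Q = 1.30 × 12924 = 16800 C; n(e⁻) = 16800 / 96485 = 0.1741 mol
Cathode: Cd²⁺ + 2e⁻ → Cd → n(Cd) = 0.1741/2 = 0.08705 mol → 9.79 g
Anode: 2H₂O → O₂ + 4H⁺ + 4e⁻ → n(O₂) = 0.1741/4 = 0.04353 mol → 0.975 L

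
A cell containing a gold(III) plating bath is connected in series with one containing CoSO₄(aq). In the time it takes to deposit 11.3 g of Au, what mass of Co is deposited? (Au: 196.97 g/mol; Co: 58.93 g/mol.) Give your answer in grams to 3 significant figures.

5.07 g

n(Au) = 11.3 / 196.97 = 0.05737 mol
Au³⁺ + 3e⁻ → Au, so n(e⁻) = 3 × 0.05737 = 0.1721 mol
In series, the same 0.1721 mol of electrons flows through the second cell.
Co²⁺ + 2e⁻ → Co, so n(Co) = 0.1721 / 2 = 0.08605 mol
m(Co) = 0.08605 × 58.93 = 5.07 g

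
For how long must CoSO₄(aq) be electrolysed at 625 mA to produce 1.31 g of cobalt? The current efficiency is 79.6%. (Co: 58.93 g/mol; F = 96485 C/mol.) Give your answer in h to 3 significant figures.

n(Co) = 1.31 / 58.93 = 0.02223 mol
Co²⁺ + 2e⁻ → Co, so n(e⁻) = 2 × 0.02223 = 0.04446 mol
Q = 0.04446 × 96485 / 0.796 = 5389 C
t = Q / I = 5389 / 0.625 = 8622 s = 2.40 h

2.40 h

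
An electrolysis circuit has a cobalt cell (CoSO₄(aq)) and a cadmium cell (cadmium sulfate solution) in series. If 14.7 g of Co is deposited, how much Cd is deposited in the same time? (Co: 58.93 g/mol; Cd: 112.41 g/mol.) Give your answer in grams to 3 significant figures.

n(Co) = 14.7 / 58.93 = 0.2494 mol
Co²⁺ + 2e⁻ → Co, so n(e⁻) = 2 × 0.2494 = 0.4988 mol
In series, the same 0.4988 mol of electrons flows through the second cell.
Cd²⁺ + 2e⁻ → Cd, so n(Cd) = 0.4988 / 2 = 0.2494 mol
m(Cd) = 0.2494 × 112.41 = 28.0 g

28.0 g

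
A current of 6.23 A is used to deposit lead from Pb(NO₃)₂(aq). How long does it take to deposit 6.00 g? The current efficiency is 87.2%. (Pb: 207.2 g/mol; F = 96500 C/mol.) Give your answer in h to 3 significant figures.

n(Pb) = 6.00 / 207.2 = 0.02896 mol
Pb²⁺ + 2e⁻ → Pb, so n(e⁻) = 2 × 0.02896 = 0.05792 mol
Q = 0.05792 × 96500 / 0.872 = 6410 C
t = Q / I = 6410 / 6.23 = 1029 s = 0.286 h

0.286 h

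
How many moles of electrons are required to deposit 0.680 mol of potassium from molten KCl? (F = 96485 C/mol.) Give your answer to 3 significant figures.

K⁺ + e⁻ → K, so n(e⁻) = 1 × 0.680 = 0.6800 mol

0.680 mol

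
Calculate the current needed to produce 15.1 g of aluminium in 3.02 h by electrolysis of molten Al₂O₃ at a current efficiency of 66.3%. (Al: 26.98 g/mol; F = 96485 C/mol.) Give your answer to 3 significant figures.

n(Al) = 15.1 / 26.98 = 0.5597 mol
Al³⁺ + 3e⁻ → Al, so n(e⁻) = 3 × 0.5597 = 1.679 mol
Q = 1.679 × 96485 / 0.663 = 2.443×10^5 C
I = Q / t = 2.443×10^5 / 10872 s = 22.5 A

22.5 A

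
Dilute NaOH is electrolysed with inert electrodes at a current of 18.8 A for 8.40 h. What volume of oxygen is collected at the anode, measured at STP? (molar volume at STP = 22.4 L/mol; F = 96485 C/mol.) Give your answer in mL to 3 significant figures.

33000 mL

Q = 18.8 A × 30240 s = 5.685×10^5 C
n(e⁻) = Q/F = 5.685×10^5/96485 = 5.892 mol
2H₂O → O₂ + 4H⁺ + 4e⁻, so n(O₂) = 5.892 / 4 = 1.473 mol
V = 1.473 × 22.4 = 33.00 L
= 33000 mL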